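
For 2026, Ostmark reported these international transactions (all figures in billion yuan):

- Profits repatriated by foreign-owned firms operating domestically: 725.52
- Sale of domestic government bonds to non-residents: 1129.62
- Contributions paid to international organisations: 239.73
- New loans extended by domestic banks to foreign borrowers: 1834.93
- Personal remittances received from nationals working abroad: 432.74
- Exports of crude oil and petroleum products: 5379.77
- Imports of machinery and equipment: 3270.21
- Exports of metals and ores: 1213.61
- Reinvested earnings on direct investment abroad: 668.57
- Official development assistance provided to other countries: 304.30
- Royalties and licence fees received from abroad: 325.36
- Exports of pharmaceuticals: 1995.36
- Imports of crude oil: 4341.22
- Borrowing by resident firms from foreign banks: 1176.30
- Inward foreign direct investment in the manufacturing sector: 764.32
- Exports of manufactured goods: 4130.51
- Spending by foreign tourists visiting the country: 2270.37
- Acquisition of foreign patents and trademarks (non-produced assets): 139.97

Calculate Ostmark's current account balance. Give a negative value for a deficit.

Goods: -3270.21 + 4130.51 - 4341.22 + 1213.61 + 1995.36 + 5379.77 = 5107.82
Services: 2270.37 + 325.36 = 2595.73
Primary income: -725.52 + 668.57 = -56.95
Secondary income: -239.73 + 432.74 - 304.30 = -111.29
Current account = 5107.82 + 2595.73 + (-56.95) + (-111.29) = 7535.31
(Excluded from the current account — financial account: sale of domestic government bonds to non-residents 1129.62, new loans extended by domestic banks to foreign borrowers 1834.93, borrowing by resident firms from foreign banks 1176.30, inward foreign direct investment in the manufacturing sector 764.32; capital account: acquisition of foreign patents and trademarks (non-produced assets) 139.97.)

7535.31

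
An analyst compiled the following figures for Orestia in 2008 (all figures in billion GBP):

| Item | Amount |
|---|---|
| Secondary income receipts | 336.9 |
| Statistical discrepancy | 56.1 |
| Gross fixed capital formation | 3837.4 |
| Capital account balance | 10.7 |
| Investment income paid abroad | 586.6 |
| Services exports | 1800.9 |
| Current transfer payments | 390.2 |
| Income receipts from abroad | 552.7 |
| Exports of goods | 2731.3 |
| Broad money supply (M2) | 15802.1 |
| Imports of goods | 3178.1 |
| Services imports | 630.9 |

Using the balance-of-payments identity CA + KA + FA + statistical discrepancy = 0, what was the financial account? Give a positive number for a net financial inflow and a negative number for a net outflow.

-702.8

Goods balance = 2731.3 - 3178.1 = -446.8
Services balance = 1800.9 - 630.9 = 1170.0
Trade balance (goods + services) = -446.8 + 1170.0 = 723.2
Net primary income = 552.7 - 586.6 = -33.9
Net secondary income = 336.9 - 390.2 = -53.3
Current account = 723.2 + (-33.9) + (-53.3) = 636.0
Financial account = -(636.0 + 10.7 + 56.1) = -702.8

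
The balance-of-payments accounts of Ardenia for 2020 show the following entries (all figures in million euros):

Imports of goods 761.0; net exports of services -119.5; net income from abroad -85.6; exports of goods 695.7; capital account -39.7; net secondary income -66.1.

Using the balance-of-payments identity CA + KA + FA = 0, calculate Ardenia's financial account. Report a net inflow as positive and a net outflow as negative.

376.2

Goods balance = 695.7 - 761.0 = -65.3
Services balance = -119.5
Trade balance (goods + services) = -65.3 + (-119.5) = -184.8
Net primary income = -85.6
Net secondary income = -66.1
Current account = -184.8 + (-85.6) + (-66.1) = -336.5
Financial account = -(-336.5 + (-39.7)) = 376.2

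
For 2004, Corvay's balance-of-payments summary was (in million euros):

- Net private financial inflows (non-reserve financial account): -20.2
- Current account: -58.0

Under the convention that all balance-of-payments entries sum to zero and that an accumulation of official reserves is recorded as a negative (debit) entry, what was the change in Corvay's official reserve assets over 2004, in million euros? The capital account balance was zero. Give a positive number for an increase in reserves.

Official reserve transactions balance = -((-58.0) + (-20.2)) = 78.2
An accumulation of reserves is recorded as a debit (negative entry), so the change in the stock of reserves is the negative of that balance.
Change in official reserves = -(78.2) = -78.2

-78.2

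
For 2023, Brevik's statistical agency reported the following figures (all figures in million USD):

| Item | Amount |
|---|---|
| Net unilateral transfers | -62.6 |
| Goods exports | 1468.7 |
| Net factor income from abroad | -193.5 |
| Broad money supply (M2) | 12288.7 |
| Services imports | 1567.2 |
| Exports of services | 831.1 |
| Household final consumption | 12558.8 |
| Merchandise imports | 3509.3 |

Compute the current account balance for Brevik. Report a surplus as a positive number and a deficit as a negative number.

Goods balance = 1468.7 - 3509.3 = -2040.6
Services balance = 831.1 - 1567.2 = -736.1
Trade balance (goods + services) = -2040.6 + (-736.1) = -2776.7
Net primary income = -193.5
Net secondary income = -62.6
Current account = -2776.7 + (-193.5) + (-62.6) = -3032.8

-3032.8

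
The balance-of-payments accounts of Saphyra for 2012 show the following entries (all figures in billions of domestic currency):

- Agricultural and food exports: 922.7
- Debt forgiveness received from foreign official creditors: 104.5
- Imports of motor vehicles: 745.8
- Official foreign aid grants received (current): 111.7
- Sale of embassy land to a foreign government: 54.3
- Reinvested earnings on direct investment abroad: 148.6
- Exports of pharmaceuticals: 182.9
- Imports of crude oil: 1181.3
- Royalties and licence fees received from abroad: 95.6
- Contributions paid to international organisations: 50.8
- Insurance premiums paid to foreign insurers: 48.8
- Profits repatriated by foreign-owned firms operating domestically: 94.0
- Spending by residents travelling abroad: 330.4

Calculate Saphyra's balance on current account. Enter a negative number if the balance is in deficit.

Goods: 182.9 + 922.7 - 745.8 - 1181.3 = -821.5
Services: 95.6 - 48.8 - 330.4 = -283.6
Primary income: 148.6 - 94.0 = 54.6
Secondary income: 111.7 - 50.8 = 60.9
Current account = (-821.5) + (-283.6) + 54.6 + 60.9 = -989.6
(Excluded from the current account — capital account: debt forgiveness received from foreign official creditors 104.5, sale of embassy land to a foreign government 54.3.)

-989.6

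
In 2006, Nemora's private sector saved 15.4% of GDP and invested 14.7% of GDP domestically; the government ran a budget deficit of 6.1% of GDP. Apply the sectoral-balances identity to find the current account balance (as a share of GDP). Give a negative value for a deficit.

By the sectoral-balances identity, CA = (S_private - I) + (T - G).
Private balance = 15.4 - 14.7 = 0.7
Government balance (T - G) = -6.1
CA = 0.7 + (-6.1) = -5.4

-5.4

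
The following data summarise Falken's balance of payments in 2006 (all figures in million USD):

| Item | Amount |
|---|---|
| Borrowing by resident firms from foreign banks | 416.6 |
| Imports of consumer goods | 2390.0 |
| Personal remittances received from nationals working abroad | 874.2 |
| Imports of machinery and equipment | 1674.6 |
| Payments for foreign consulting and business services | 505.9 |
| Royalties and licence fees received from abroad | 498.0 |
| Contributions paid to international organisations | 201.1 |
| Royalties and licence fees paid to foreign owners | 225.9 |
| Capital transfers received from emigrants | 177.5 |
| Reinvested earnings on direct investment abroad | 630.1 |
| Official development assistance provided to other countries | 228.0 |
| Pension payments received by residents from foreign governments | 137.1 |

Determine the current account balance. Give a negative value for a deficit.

-3086.1

Goods: -2390.0 - 1674.6 = -4064.6
Services: 498.0 - 505.9 - 225.9 = -233.8
Primary income: 630.1
Secondary income: 874.2 - 201.1 - 228.0 + 137.1 = 582.2
Current account = (-4064.6) + (-233.8) + 630.1 + 582.2 = -3086.1
(Excluded from the current account — financial account: borrowing by resident firms from foreign banks 416.6; capital account: capital transfers received from emigrants 177.5.)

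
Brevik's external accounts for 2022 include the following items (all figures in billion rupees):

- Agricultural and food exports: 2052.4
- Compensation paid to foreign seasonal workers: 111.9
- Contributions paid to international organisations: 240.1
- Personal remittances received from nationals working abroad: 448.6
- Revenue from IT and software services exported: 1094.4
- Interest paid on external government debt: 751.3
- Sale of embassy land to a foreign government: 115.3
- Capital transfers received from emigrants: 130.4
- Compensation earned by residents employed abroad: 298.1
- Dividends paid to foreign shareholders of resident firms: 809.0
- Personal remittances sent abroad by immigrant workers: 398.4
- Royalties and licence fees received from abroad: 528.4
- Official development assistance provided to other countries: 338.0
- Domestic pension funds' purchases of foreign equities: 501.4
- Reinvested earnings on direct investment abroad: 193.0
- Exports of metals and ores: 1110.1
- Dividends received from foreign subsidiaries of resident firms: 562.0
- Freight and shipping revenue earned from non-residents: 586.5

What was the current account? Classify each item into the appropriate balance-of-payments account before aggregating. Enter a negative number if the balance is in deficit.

4224.8

Goods: 1110.1 + 2052.4 = 3162.5
Services: 586.5 + 1094.4 + 528.4 = 2209.3
Primary income: -809.0 - 111.9 + 298.1 + 193.0 + 562.0 - 751.3 = -619.1
Secondary income: -398.4 - 338.0 + 448.6 - 240.1 = -527.9
Current account = 3162.5 + 2209.3 + (-619.1) + (-527.9) = 4224.8
(Excluded from the current account — capital account: sale of embassy land to a foreign government 115.3, capital transfers received from emigrants 130.4; financial account: domestic pension funds' purchases of foreign equities 501.4.)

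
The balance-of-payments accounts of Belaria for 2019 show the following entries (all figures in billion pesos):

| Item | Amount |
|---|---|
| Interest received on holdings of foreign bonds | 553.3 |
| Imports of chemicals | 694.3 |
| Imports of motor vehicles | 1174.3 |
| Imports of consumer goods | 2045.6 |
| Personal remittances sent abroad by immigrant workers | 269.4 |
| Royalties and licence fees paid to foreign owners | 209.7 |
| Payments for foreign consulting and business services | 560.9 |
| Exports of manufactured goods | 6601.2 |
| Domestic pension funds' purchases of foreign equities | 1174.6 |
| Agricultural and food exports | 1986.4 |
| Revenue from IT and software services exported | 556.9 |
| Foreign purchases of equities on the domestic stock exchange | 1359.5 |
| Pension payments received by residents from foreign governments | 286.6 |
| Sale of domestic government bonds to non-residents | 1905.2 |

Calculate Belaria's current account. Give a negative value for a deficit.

5030.2

Goods: 1986.4 + 6601.2 - 1174.3 - 2045.6 - 694.3 = 4673.4
Services: -209.7 + 556.9 - 560.9 = -213.7
Primary income: 553.3
Secondary income: 286.6 - 269.4 = 17.2
Current account = 4673.4 + (-213.7) + 553.3 + 17.2 = 5030.2
(Excluded from the current account — financial account: domestic pension funds' purchases of foreign equities 1174.6, foreign purchases of equities on the domestic stock exchange 1359.5, sale of domestic government bonds to non-residents 1905.2.)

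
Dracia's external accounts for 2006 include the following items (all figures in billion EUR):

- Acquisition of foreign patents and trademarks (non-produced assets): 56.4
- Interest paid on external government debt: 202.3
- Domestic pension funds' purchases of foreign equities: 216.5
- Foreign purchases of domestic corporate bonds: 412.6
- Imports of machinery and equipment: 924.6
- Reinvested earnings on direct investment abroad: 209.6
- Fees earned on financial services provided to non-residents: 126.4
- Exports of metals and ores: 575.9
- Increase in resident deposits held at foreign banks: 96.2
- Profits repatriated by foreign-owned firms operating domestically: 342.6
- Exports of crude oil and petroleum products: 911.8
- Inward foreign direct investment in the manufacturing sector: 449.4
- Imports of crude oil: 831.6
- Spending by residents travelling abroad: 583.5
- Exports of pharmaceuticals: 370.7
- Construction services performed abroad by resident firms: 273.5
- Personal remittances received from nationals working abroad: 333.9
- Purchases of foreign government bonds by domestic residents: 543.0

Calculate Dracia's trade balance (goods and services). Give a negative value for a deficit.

Goods: -831.6 + 575.9 + 911.8 + 370.7 - 924.6 = 102.2
Services: 126.4 + 273.5 - 583.5 = -183.6
Trade balance = 102.2 + (-183.6) = -81.4
(Excluded from the trade balance — capital account: acquisition of foreign patents and trademarks (non-produced assets) 56.4; primary income: interest paid on external government debt 202.3, reinvested earnings on direct investment abroad 209.6, profits repatriated by foreign-owned firms operating domestically 342.6; financial account: domestic pension funds' purchases of foreign equities 216.5, foreign purchases of domestic corporate bonds 412.6, increase in resident deposits held at foreign banks 96.2, inward foreign direct investment in the manufacturing sector 449.4, purchases of foreign government bonds by domestic residents 543.0; secondary income: personal remittances received from nationals working abroad 333.9.)

-81.4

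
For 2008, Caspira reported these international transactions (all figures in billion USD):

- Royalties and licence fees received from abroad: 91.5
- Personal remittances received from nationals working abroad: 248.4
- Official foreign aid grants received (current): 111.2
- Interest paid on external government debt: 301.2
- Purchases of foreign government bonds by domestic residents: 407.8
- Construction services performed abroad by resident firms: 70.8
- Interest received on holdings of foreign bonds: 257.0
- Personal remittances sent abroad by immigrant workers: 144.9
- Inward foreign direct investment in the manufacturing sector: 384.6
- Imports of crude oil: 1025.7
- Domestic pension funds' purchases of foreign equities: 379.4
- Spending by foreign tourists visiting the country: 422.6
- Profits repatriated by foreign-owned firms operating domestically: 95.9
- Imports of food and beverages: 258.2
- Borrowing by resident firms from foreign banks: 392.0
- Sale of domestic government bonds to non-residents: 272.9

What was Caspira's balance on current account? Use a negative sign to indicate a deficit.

-624.4

Goods: -258.2 - 1025.7 = -1283.9
Services: 91.5 + 422.6 + 70.8 = 584.9
Primary income: 257.0 - 95.9 - 301.2 = -140.1
Secondary income: -144.9 + 111.2 + 248.4 = 214.7
Current account = (-1283.9) + 584.9 + (-140.1) + 214.7 = -624.4
(Excluded from the current account — financial account: purchases of foreign government bonds by domestic residents 407.8, inward foreign direct investment in the manufacturing sector 384.6, domestic pension funds' purchases of foreign equities 379.4, borrowing by resident firms from foreign banks 392.0, sale of domestic government bonds to non-residents 272.9.)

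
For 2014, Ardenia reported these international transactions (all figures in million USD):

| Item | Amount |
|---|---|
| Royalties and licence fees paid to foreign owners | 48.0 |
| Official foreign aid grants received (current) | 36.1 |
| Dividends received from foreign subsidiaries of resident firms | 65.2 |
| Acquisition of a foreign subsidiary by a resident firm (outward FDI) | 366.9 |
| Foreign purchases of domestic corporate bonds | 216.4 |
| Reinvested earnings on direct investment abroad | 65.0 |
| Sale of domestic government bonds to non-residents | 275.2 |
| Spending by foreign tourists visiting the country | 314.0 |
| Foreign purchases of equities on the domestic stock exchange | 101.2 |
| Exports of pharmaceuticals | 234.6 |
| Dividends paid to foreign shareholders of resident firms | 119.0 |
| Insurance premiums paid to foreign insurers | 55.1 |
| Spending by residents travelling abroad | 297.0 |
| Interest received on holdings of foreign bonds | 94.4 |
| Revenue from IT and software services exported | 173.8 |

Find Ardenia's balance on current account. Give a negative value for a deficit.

Goods: 234.6
Services: -297.0 + 314.0 - 48.0 + 173.8 - 55.1 = 87.7
Primary income: 65.2 + 94.4 + 65.0 - 119.0 = 105.6
Secondary income: 36.1
Current account = 234.6 + 87.7 + 105.6 + 36.1 = 464.0
(Excluded from the current account — financial account: acquisition of a foreign subsidiary by a resident firm (outward FDI) 366.9, foreign purchases of domestic corporate bonds 216.4, sale of domestic government bonds to non-residents 275.2, foreign purchases of equities on the domestic stock exchange 101.2.)

464.0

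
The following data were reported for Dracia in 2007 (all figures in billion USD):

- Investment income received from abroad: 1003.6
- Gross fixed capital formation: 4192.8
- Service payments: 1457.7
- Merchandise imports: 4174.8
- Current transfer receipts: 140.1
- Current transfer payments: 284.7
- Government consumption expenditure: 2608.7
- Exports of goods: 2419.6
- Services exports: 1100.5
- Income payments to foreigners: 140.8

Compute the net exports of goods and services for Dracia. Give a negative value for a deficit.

-2112.4

Goods balance = 2419.6 - 4174.8 = -1755.2
Services balance = 1100.5 - 1457.7 = -357.2
Trade balance (goods + services) = -1755.2 + (-357.2) = -2112.4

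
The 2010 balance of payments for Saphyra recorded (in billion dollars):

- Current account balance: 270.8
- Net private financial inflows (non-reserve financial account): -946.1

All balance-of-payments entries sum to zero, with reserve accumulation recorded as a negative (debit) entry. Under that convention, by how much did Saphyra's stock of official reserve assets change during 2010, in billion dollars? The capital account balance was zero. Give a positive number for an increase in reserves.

Official reserve transactions balance = -(270.8 + (-946.1)) = 675.3
An accumulation of reserves is recorded as a debit (negative entry), so the change in the stock of reserves is the negative of that balance.
Change in official reserves = -(675.3) = -675.3

-675.3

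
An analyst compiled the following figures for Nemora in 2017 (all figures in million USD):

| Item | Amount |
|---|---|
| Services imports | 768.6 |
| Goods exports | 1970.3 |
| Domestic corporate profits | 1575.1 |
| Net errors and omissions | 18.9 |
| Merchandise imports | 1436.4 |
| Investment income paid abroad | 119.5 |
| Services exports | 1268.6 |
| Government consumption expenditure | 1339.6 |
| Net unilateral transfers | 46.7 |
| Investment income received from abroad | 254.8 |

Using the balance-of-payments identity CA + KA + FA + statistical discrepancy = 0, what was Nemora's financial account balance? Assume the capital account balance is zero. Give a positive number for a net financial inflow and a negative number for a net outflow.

-1234.8

Goods balance = 1970.3 - 1436.4 = 533.9
Services balance = 1268.6 - 768.6 = 500.0
Trade balance (goods + services) = 533.9 + 500.0 = 1033.9
Net primary income = 254.8 - 119.5 = 135.3
Net secondary income = 46.7
Current account = 1033.9 + 135.3 + 46.7 = 1215.9
Financial account = -(1215.9 + 18.9) = -1234.8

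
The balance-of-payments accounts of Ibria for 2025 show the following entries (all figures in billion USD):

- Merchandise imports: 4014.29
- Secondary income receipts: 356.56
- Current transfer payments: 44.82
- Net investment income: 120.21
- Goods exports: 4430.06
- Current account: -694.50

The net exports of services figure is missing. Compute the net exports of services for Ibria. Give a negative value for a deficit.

-1542.22

Current account = goods balance + services balance + net primary income + net secondary income
Sum of the known components = 847.72
Net exports of services = CA - (known components) = -694.50 - 847.72 = -1542.22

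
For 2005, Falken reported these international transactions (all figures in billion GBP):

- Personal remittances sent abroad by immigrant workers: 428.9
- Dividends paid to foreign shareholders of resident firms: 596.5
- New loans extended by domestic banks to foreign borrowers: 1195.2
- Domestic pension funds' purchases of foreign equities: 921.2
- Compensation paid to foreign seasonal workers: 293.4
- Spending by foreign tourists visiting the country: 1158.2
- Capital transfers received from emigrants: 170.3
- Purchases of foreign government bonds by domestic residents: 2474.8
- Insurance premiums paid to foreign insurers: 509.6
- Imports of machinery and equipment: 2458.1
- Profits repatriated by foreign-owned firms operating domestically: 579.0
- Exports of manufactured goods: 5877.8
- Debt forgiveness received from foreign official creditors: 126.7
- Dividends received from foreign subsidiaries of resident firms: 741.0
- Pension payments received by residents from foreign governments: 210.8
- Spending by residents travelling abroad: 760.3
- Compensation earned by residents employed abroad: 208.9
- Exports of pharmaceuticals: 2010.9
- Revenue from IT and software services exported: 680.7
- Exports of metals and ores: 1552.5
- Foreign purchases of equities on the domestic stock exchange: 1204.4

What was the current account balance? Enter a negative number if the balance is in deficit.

6815.0

Goods: 5877.8 + 2010.9 - 2458.1 + 1552.5 = 6983.1
Services: -509.6 - 760.3 + 1158.2 + 680.7 = 569.0
Primary income: -596.5 + 208.9 - 579.0 + 741.0 - 293.4 = -519.0
Secondary income: 210.8 - 428.9 = -218.1
Current account = 6983.1 + 569.0 + (-519.0) + (-218.1) = 6815.0
(Excluded from the current account — financial account: new loans extended by domestic banks to foreign borrowers 1195.2, domestic pension funds' purchases of foreign equities 921.2, purchases of foreign government bonds by domestic residents 2474.8, foreign purchases of equities on the domestic stock exchange 1204.4; capital account: capital transfers received from emigrants 170.3, debt forgiveness received from foreign official creditors 126.7.)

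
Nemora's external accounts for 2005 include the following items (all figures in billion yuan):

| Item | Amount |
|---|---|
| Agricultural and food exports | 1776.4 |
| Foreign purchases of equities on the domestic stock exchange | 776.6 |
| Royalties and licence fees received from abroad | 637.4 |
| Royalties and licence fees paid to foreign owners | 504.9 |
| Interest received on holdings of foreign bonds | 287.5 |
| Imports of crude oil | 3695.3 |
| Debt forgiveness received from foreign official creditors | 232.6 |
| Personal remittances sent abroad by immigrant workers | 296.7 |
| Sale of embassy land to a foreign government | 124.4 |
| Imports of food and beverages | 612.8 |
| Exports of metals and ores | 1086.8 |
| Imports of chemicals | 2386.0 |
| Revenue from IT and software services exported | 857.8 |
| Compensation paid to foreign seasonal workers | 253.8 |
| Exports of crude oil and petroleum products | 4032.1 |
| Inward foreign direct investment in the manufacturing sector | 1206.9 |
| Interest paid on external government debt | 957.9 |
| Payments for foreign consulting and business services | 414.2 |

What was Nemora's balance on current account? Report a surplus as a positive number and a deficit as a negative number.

Goods: 1086.8 - 612.8 + 1776.4 - 3695.3 + 4032.1 - 2386.0 = 201.2
Services: 857.8 - 414.2 - 504.9 + 637.4 = 576.1
Primary income: -957.9 + 287.5 - 253.8 = -924.2
Secondary income: -296.7
Current account = 201.2 + 576.1 + (-924.2) + (-296.7) = -443.6
(Excluded from the current account — financial account: foreign purchases of equities on the domestic stock exchange 776.6, inward foreign direct investment in the manufacturing sector 1206.9; capital account: debt forgiveness received from foreign official creditors 232.6, sale of embassy land to a foreign government 124.4.)

-443.6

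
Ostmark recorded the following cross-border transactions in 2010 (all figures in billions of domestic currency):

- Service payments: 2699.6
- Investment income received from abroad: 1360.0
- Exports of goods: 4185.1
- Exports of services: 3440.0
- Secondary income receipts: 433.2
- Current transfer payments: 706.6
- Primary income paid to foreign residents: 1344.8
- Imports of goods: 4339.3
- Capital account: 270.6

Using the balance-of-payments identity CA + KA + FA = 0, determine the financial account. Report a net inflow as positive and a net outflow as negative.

Goods balance = 4185.1 - 4339.3 = -154.2
Services balance = 3440.0 - 2699.6 = 740.4
Trade balance (goods + services) = -154.2 + 740.4 = 586.2
Net primary income = 1360.0 - 1344.8 = 15.2
Net secondary income = 433.2 - 706.6 = -273.4
Current account = 586.2 + 15.2 + (-273.4) = 328.0
Financial account = -(328.0 + 270.6) = -598.6

-598.6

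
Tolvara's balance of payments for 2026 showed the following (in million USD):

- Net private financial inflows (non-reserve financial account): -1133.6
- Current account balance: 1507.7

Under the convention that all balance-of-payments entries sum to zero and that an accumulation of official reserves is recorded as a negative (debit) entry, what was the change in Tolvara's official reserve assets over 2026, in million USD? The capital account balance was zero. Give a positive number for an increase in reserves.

Official reserve transactions balance = -(1507.7 + (-1133.6)) = -374.1
An accumulation of reserves is recorded as a debit (negative entry), so the change in the stock of reserves is the negative of that balance.
Change in official reserves = -(-374.1) = 374.1

374.1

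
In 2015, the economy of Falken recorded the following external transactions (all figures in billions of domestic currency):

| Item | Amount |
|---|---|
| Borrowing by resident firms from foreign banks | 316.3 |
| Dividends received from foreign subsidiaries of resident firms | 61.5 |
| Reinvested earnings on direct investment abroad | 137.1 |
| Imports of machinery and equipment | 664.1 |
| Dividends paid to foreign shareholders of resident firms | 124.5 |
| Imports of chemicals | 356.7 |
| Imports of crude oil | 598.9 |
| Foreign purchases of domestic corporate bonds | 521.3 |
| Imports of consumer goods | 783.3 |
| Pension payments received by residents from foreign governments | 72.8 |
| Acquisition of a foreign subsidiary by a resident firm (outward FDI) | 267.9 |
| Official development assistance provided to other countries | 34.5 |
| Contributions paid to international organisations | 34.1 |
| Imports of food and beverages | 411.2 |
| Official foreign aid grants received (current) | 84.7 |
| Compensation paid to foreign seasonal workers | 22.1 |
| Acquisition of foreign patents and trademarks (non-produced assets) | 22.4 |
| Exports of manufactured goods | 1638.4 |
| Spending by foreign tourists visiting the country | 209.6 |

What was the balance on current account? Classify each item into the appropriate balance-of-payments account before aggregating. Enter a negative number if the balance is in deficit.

-825.3

Goods: -598.9 - 783.3 + 1638.4 - 664.1 - 356.7 - 411.2 = -1175.8
Services: 209.6
Primary income: -22.1 + 137.1 - 124.5 + 61.5 = 52.0
Secondary income: -34.1 + 84.7 - 34.5 + 72.8 = 88.9
Current account = (-1175.8) + 209.6 + 52.0 + 88.9 = -825.3
(Excluded from the current account — financial account: borrowing by resident firms from foreign banks 316.3, foreign purchases of domestic corporate bonds 521.3, acquisition of a foreign subsidiary by a resident firm (outward FDI) 267.9; capital account: acquisition of foreign patents and trademarks (non-produced assets) 22.4.)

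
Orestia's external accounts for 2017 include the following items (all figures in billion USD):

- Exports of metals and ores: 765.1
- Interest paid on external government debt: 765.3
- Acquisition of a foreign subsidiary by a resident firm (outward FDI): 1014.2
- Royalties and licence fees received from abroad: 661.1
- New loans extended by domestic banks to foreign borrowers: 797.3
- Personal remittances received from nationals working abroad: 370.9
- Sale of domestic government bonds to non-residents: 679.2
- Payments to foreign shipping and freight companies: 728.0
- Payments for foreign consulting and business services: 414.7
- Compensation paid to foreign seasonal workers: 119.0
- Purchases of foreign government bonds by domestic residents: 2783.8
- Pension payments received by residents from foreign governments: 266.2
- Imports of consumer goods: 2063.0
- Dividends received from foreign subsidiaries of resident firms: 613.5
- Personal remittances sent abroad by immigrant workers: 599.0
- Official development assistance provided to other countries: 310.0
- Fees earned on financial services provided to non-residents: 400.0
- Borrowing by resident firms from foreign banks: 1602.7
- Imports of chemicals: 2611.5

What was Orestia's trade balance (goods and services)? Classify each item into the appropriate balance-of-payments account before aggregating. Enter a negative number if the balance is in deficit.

-3991.0

Goods: -2611.5 - 2063.0 + 765.1 = -3909.4
Services: 400.0 - 414.7 - 728.0 + 661.1 = -81.6
Trade balance = -3909.4 + (-81.6) = -3991.0
(Excluded from the trade balance — primary income: interest paid on external government debt 765.3, compensation paid to foreign seasonal workers 119.0, dividends received from foreign subsidiaries of resident firms 613.5; financial account: acquisition of a foreign subsidiary by a resident firm (outward FDI) 1014.2, new loans extended by domestic banks to foreign borrowers 797.3, sale of domestic government bonds to non-residents 679.2, purchases of foreign government bonds by domestic residents 2783.8, borrowing by resident firms from foreign banks 1602.7; secondary income: personal remittances received from nationals working abroad 370.9, pension payments received by residents from foreign governments 266.2, personal remittances sent abroad by immigrant workers 599.0, official development assistance provided to other countries 310.0.)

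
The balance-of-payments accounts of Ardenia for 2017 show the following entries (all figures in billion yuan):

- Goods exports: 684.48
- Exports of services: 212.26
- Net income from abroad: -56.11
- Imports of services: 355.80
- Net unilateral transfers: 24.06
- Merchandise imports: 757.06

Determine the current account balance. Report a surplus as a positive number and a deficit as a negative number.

-248.17

Goods balance = 684.48 - 757.06 = -72.58
Services balance = 212.26 - 355.80 = -143.54
Trade balance (goods + services) = -72.58 + (-143.54) = -216.12
Net primary income = -56.11
Net secondary income = 24.06
Current account = -216.12 + (-56.11) + 24.06 = -248.17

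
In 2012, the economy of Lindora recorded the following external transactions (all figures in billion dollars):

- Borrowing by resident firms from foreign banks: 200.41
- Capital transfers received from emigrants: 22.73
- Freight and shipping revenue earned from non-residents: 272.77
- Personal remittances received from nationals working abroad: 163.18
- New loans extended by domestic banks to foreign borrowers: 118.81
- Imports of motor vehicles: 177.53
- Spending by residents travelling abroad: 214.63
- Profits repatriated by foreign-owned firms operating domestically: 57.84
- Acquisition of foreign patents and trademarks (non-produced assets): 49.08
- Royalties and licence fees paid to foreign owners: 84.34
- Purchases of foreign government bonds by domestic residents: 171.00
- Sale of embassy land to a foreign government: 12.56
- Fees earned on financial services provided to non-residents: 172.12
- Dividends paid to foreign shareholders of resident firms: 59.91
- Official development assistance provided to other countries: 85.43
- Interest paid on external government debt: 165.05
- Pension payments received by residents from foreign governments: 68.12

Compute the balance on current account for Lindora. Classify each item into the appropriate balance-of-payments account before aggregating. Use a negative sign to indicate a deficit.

-168.54

Goods: -177.53
Services: 172.12 + 272.77 - 214.63 - 84.34 = 145.92
Primary income: -59.91 - 165.05 - 57.84 = -282.80
Secondary income: -85.43 + 68.12 + 163.18 = 145.87
Current account = (-177.53) + 145.92 + (-282.80) + 145.87 = -168.54
(Excluded from the current account — financial account: borrowing by resident firms from foreign banks 200.41, new loans extended by domestic banks to foreign borrowers 118.81, purchases of foreign government bonds by domestic residents 171.00; capital account: capital transfers received from emigrants 22.73, acquisition of foreign patents and trademarks (non-produced assets) 49.08, sale of embassy land to a foreign government 12.56.)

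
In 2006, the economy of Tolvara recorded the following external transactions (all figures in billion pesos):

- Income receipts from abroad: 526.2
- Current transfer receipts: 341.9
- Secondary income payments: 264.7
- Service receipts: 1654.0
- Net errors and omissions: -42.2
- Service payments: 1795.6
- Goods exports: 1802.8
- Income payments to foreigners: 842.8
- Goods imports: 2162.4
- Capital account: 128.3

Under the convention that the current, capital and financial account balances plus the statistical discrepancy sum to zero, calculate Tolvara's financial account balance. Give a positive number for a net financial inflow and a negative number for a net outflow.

Goods balance = 1802.8 - 2162.4 = -359.6
Services balance = 1654.0 - 1795.6 = -141.6
Trade balance (goods + services) = -359.6 + (-141.6) = -501.2
Net primary income = 526.2 - 842.8 = -316.6
Net secondary income = 341.9 - 264.7 = 77.2
Current account = -501.2 + (-316.6) + 77.2 = -740.6
Financial account = -(-740.6 + 128.3 + (-42.2)) = 654.5

654.5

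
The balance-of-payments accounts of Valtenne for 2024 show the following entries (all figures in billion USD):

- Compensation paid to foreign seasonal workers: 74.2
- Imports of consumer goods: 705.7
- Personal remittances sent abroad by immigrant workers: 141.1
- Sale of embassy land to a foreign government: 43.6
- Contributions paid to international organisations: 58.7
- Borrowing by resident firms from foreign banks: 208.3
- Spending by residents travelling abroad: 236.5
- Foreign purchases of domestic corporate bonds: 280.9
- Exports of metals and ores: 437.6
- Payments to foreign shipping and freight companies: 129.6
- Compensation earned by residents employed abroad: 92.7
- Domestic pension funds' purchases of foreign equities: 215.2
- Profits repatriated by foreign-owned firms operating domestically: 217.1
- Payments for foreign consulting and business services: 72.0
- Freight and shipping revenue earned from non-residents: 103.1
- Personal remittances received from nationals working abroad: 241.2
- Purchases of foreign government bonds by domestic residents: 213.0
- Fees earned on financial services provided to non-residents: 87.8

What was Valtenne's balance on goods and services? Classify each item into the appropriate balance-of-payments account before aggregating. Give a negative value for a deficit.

-515.3

Goods: 437.6 - 705.7 = -268.1
Services: -236.5 - 129.6 - 72.0 + 103.1 + 87.8 = -247.2
Trade balance = -268.1 + (-247.2) = -515.3
(Excluded from the trade balance — primary income: compensation paid to foreign seasonal workers 74.2, compensation earned by residents employed abroad 92.7, profits repatriated by foreign-owned firms operating domestically 217.1; secondary income: personal remittances sent abroad by immigrant workers 141.1, contributions paid to international organisations 58.7, personal remittances received from nationals working abroad 241.2; capital account: sale of embassy land to a foreign government 43.6; financial account: borrowing by resident firms from foreign banks 208.3, foreign purchases of domestic corporate bonds 280.9, domestic pension funds' purchases of foreign equities 215.2, purchases of foreign government bonds by domestic residents 213.0.)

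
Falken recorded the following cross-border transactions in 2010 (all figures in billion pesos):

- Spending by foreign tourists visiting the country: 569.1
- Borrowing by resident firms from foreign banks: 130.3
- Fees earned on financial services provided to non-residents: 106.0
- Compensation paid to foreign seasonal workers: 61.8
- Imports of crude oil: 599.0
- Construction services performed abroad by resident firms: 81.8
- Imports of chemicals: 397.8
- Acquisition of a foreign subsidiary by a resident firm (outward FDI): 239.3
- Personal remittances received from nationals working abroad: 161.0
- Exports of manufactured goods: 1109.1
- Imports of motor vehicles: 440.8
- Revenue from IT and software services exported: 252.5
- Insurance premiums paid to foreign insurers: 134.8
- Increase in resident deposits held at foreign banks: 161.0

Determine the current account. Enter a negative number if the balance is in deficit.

645.3

Goods: -440.8 - 397.8 - 599.0 + 1109.1 = -328.5
Services: 569.1 + 106.0 - 134.8 + 252.5 + 81.8 = 874.6
Primary income: -61.8
Secondary income: 161.0
Current account = (-328.5) + 874.6 + (-61.8) + 161.0 = 645.3
(Excluded from the current account — financial account: borrowing by resident firms from foreign banks 130.3, acquisition of a foreign subsidiary by a resident firm (outward FDI) 239.3, increase in resident deposits held at foreign banks 161.0.)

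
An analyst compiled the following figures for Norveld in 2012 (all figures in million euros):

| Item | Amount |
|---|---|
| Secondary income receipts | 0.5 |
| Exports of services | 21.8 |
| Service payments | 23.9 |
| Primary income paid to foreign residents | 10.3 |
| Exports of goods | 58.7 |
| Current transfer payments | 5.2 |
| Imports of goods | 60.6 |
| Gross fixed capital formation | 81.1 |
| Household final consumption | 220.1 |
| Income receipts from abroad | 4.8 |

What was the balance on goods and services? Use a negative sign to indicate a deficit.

-4.0

Goods balance = 58.7 - 60.6 = -1.9
Services balance = 21.8 - 23.9 = -2.1
Trade balance (goods + services) = -1.9 + (-2.1) = -4.0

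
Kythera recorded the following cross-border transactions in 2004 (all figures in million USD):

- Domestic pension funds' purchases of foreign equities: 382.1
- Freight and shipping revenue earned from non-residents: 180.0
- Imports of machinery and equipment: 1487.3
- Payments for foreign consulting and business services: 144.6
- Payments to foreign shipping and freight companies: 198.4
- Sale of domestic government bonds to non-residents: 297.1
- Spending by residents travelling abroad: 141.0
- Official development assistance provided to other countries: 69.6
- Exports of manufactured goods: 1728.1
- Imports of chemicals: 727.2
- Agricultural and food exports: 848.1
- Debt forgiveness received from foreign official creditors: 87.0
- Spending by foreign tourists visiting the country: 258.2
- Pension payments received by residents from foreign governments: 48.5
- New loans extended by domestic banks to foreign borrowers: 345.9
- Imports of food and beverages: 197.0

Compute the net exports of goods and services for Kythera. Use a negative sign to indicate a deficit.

Goods: -197.0 - 1487.3 - 727.2 + 848.1 + 1728.1 = 164.7
Services: -198.4 + 258.2 - 141.0 + 180.0 - 144.6 = -45.8
Trade balance = 164.7 + (-45.8) = 118.9
(Excluded from the trade balance — financial account: domestic pension funds' purchases of foreign equities 382.1, sale of domestic government bonds to non-residents 297.1, new loans extended by domestic banks to foreign borrowers 345.9; secondary income: official development assistance provided to other countries 69.6, pension payments received by residents from foreign governments 48.5; capital account: debt forgiveness received from foreign official creditors 87.0.)

118.9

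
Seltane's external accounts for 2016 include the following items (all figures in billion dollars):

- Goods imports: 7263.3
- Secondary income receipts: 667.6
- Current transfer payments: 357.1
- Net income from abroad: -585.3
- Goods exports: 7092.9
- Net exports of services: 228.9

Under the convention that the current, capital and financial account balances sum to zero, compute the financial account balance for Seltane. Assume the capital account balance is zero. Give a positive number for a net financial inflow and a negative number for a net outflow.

Goods balance = 7092.9 - 7263.3 = -170.4
Services balance = 228.9
Trade balance (goods + services) = -170.4 + 228.9 = 58.5
Net primary income = -585.3
Net secondary income = 667.6 - 357.1 = 310.5
Current account = 58.5 + (-585.3) + 310.5 = -216.3
Financial account = -(-216.3) = 216.3

216.3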